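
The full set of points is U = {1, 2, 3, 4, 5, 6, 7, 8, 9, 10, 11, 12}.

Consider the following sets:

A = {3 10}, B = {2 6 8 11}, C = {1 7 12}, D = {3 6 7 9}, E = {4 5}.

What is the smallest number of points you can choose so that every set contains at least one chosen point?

4

H = {3, 4, 8, 12} meets every set (each contains at least one member of H), and |H| = 4.
The sets A, B, C, E are pairwise disjoint, so any hitting set needs a separate point for each — at least 4. Hence 4 is optimal.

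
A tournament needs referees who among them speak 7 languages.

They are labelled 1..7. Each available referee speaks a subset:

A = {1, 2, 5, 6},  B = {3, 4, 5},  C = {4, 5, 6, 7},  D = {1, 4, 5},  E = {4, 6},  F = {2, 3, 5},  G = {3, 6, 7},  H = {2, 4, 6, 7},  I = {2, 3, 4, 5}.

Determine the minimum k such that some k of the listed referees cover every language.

Take {A, C, G}. Their union is {1, 2, 3, 4, 5, 6, 7}, which is all 7 languages.
No 2 of the 9 referees cover everything (all 36 combinations miss at least one language), so 3 is optimal.

3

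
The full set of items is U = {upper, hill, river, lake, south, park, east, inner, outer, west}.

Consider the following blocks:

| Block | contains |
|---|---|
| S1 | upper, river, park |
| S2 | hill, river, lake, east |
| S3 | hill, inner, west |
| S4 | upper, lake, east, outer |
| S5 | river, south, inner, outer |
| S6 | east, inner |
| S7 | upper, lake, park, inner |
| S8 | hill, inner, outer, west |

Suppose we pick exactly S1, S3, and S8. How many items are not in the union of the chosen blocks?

Union of S1, S3, S8 = {upper, hill, river, park, inner, outer, west}.
Not covered: lake, south, east — 3 items.

3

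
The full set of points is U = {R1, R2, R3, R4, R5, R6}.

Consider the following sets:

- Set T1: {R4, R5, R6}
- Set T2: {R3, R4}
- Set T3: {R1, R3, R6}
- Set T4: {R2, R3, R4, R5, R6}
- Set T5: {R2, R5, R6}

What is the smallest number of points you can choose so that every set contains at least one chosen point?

The 2 points {R3, R5} hit every set.
The sets T2, T5 are pairwise disjoint, so any hitting set needs a separate point for each — at least 2. Hence 2 is optimal.

2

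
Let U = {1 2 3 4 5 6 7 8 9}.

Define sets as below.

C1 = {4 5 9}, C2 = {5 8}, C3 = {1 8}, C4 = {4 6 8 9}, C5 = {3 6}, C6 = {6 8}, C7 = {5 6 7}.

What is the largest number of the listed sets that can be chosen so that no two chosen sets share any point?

3

C1, C3, C5 are pairwise disjoint (C1={4,5,9}; C3={1,8}; C5={3,6}).
Every remaining set overlaps one of these, and no 4 of the listed sets are pairwise disjoint, so 3 is the maximum.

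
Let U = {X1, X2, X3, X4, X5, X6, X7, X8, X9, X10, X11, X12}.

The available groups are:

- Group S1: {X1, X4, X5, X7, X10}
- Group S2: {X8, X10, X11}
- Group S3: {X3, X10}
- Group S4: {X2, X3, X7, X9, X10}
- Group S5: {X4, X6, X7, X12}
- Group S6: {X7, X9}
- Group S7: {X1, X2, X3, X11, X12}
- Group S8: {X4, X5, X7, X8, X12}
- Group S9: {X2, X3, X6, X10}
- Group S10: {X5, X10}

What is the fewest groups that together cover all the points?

S4, S5, S7, and S8 cover everything between them: the union {X1, X2, X3, X4, X5, X6, X7, X8, X9, X10, X11, X12} is all of U.
No 3 of the 10 groups cover everything (all 120 combinations miss at least one point), so 4 is optimal.

4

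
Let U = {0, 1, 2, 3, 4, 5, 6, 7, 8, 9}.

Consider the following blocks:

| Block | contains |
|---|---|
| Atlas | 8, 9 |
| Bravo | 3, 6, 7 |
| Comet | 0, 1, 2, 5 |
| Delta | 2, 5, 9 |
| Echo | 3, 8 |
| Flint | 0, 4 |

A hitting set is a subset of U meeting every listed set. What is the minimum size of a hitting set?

H = {0, 3, 9} meets every block (each contains at least one member of H), and |H| = 3.
The blocks Atlas, Bravo, Comet are pairwise disjoint, so any hitting set needs a separate element for each — at least 3. Hence 3 is optimal.

3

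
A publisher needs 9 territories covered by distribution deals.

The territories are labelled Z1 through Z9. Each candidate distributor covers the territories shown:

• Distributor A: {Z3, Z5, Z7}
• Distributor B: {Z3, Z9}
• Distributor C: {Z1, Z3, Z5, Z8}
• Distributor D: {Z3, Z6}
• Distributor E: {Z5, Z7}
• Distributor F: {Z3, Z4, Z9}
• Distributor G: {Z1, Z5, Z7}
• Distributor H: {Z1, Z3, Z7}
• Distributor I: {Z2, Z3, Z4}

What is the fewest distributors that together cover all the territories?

C and D and F and G and I together: C ∪ D ∪ F ∪ G ∪ I = {Z1, Z2, Z3, Z4, Z5, Z6, Z7, Z8, Z9} — every territory is covered.
No 4 of the 9 distributors cover everything (all 126 combinations miss at least one territory), so 5 is optimal.

5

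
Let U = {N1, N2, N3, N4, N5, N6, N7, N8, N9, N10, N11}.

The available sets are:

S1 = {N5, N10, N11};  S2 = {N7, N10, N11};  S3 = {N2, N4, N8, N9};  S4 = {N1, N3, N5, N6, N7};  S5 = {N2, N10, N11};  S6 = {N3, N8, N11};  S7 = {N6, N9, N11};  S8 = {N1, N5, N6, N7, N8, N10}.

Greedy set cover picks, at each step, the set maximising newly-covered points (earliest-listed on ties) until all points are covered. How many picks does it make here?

3

Greedy: pick S8 (covers 6 new) → pick S3 (covers 3 new) → pick S6 (covers 2 new). Total picks: 3.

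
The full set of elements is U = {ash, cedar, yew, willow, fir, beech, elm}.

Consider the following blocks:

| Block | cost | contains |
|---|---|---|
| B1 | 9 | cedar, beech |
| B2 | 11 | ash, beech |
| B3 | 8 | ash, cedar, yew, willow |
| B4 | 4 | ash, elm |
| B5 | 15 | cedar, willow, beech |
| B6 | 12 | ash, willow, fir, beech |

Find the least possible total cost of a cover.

B3, B4, B6 together cover every element (B3 ∪ B4 ∪ B6 = {ash, cedar, yew, willow, fir, beech, elm}); total cost 8 + 4 + 12 = 24.
No covering selection has total cost below 24.

24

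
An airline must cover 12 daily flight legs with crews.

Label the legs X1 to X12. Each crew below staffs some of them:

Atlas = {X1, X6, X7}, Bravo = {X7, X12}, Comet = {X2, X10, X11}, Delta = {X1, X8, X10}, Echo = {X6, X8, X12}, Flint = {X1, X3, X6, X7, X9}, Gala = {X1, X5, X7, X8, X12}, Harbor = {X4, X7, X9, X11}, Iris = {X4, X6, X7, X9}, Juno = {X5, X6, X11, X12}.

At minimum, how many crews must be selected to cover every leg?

Take {Comet, Flint, Gala, Harbor}. Their union is {X1, X2, X3, X4, X5, X6, X7, X8, X9, X10, X11, X12}, which is all 12 legs.
Only Flint contains X3, so Flint is forced; the remaining 7 legs need at least 3 more crews (each remaining crew adds at most 3) — so at least 4 crews are needed, and 4 is optimal.

4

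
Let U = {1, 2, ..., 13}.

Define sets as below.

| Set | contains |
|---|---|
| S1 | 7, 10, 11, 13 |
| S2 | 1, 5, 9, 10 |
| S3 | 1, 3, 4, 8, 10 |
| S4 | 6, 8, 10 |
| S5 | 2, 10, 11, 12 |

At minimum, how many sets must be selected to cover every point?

5

S1 and S2 and S3 and S4 and S5 together: S1 ∪ S2 ∪ S3 ∪ S4 ∪ S5 = {1, 2, 3, 4, 5, 6, 7, 8, 9, 10, 11, 12, 13} — every point is covered.
Only S4 contains 6, so S4 is forced; the remaining 10 points need at least 4 more sets (each remaining set adds at most 3) — so at least 5 sets are needed, and 5 is optimal.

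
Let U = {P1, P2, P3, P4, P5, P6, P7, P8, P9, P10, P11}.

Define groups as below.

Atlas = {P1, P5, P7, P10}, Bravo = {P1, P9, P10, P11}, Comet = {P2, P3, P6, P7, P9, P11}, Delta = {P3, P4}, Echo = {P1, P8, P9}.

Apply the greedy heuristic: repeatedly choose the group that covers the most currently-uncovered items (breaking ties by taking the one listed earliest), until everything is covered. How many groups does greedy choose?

4

Greedy: pick Comet (covers 6 new) → pick Atlas (covers 3 new) → pick Delta (covers 1 new) → pick Echo (covers 1 new). Total picks: 4.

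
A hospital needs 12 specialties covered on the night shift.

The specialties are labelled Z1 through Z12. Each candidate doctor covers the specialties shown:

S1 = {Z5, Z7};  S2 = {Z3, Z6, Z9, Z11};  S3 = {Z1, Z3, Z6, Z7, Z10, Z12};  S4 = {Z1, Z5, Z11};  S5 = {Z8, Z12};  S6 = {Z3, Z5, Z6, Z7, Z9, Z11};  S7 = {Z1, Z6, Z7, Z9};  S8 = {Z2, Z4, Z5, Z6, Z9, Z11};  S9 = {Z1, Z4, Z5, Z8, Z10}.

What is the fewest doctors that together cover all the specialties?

3

Take {S3, S8, S9}. Their union is {Z1, Z2, Z3, Z4, Z5, Z6, Z7, Z8, Z9, Z10, Z11, Z12}, which is all 12 specialties.
Only S8 contains Z2, so S8 is forced; the remaining 6 specialties need at least 2 more doctors (each remaining doctor adds at most 5) — so at least 3 doctors are needed, and 3 is optimal.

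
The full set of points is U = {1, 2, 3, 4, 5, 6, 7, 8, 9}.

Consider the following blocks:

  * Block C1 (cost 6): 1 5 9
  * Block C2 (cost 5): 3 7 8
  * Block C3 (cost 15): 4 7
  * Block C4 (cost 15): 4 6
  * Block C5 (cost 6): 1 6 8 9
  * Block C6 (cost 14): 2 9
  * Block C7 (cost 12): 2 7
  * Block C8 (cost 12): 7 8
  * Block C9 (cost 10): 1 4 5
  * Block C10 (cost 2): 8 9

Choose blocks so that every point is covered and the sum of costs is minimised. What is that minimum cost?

C2, C5, C7, C9 together cover every point (C2 ∪ C5 ∪ C7 ∪ C9 = {1, 2, 3, 4, 5, 6, 7, 8, 9}); total cost 5 + 6 + 12 + 10 = 33.
The greedy pick C10, C2, C1, C5, C9, C7 costs 41; no covering selection beats 33.

33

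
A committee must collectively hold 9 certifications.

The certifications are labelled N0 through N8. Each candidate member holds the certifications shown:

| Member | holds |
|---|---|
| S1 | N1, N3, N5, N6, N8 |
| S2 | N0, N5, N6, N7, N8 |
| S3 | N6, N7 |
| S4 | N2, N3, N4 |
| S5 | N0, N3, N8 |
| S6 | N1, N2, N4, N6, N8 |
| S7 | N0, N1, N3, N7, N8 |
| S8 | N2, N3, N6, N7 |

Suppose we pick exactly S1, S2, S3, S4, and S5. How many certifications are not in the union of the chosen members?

0

Union of S1, S2, S3, S4, S5 = {N0, N1, N2, N3, N4, N5, N6, N7, N8} — that's every certification, so 0 are uncovered.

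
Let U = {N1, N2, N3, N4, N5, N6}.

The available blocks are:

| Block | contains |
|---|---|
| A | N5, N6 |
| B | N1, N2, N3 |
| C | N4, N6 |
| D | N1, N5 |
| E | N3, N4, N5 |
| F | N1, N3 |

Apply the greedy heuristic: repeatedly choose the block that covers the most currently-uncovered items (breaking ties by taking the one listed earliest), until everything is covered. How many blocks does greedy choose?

3

Greedy: pick B (covers 3 new) → pick A (covers 2 new) → pick C (covers 1 new). Total picks: 3.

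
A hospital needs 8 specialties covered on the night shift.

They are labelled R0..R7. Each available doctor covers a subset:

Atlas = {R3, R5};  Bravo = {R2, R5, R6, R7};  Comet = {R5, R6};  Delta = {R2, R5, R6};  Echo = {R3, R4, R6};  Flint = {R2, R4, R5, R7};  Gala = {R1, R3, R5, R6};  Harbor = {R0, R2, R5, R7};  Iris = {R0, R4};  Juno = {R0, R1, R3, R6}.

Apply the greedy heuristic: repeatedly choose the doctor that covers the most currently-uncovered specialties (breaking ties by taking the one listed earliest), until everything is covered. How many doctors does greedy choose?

3

Greedy: pick Bravo (covers 4 new) → pick Juno (covers 3 new) → pick Echo (covers 1 new). Total picks: 3.
(The true minimum cover uses only 2 doctors, so greedy is not optimal here.)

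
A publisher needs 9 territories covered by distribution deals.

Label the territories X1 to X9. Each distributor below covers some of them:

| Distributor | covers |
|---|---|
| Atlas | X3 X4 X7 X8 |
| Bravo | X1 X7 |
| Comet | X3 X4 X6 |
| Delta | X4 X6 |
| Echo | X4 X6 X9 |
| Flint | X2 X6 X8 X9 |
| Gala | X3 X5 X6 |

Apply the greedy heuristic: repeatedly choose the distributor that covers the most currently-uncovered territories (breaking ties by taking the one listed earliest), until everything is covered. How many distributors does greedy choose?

4

Greedy: pick Atlas (covers 4 new) → pick Flint (covers 3 new) → pick Bravo (covers 1 new) → pick Gala (covers 1 new). Total picks: 4.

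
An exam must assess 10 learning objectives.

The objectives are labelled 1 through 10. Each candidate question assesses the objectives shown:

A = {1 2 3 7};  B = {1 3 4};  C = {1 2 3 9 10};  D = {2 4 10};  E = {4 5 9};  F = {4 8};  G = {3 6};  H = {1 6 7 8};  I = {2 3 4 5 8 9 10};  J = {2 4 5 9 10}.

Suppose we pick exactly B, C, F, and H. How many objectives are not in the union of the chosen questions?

Union of B, C, F, H = {1, 2, 3, 4, 6, 7, 8, 9, 10}.
Not covered: 5 — 1 objective.

1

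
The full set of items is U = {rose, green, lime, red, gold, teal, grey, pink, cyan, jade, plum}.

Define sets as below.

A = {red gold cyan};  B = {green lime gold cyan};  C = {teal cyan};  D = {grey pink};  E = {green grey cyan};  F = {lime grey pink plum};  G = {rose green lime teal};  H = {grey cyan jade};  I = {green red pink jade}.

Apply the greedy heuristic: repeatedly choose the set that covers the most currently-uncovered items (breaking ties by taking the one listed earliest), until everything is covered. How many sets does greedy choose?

Greedy: pick B (covers 4 new) → pick F (covers 3 new) → pick G (covers 2 new) → pick I (covers 2 new). Total picks: 4.

4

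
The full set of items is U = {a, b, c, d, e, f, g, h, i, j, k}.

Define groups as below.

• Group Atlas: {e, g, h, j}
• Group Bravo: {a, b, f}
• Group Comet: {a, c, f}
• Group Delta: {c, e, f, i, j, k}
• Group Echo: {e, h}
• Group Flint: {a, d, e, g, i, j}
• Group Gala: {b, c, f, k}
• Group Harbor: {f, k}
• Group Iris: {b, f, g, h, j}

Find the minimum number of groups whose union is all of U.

3

Atlas and Flint and Gala together: Atlas ∪ Flint ∪ Gala = {a, b, c, d, e, f, g, h, i, j, k} — every item is covered.
Only Flint contains d, so Flint is forced; the remaining 5 items need at least 2 more groups (each remaining group adds at most 4) — so at least 3 groups are needed, and 3 is optimal.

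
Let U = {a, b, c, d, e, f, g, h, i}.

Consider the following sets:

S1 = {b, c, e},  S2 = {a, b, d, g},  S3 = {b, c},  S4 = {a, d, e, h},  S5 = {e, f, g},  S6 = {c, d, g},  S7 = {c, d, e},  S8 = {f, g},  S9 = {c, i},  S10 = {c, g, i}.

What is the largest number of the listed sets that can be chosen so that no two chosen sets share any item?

3

S3, S4, S8 are pairwise disjoint (S3={b,c}; S4={a,d,e,h}; S8={f,g}).
Every remaining set overlaps one of these, and no 4 of the listed sets are pairwise disjoint, so 3 is the maximum.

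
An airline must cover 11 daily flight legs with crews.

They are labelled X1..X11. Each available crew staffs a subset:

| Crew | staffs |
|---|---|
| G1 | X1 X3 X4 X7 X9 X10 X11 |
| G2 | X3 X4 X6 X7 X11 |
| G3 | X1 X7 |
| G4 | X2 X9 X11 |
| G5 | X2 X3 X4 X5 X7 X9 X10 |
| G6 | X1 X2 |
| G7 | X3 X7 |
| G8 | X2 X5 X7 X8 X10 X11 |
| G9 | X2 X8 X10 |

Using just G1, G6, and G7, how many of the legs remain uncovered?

3

Union of G1, G6, G7 = {X1, X2, X3, X4, X7, X9, X10, X11}.
Not covered: X5, X6, X8 — 3 legs.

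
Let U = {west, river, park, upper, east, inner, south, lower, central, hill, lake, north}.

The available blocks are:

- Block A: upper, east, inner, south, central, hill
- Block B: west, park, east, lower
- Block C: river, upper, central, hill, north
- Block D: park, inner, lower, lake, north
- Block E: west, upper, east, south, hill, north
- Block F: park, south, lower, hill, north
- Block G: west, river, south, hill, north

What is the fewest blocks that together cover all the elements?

3

A and D and G together: A ∪ D ∪ G = {west, river, park, upper, east, inner, south, lower, central, hill, lake, north} — every element is covered.
Only D contains lake, so D is forced; the remaining 7 elements need at least 2 more blocks (each remaining block adds at most 5) — so at least 3 blocks are needed, and 3 is optimal.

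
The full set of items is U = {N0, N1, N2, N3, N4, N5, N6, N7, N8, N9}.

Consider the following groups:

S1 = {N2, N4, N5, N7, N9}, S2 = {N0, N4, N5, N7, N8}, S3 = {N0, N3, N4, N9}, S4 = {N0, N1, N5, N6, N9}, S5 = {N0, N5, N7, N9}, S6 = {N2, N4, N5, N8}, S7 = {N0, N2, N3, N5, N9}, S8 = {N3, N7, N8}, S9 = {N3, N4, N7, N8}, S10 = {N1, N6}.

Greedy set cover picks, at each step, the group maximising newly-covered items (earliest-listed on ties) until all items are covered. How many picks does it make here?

Greedy: pick S1 (covers 5 new) → pick S4 (covers 3 new) → pick S8 (covers 2 new). Total picks: 3.

3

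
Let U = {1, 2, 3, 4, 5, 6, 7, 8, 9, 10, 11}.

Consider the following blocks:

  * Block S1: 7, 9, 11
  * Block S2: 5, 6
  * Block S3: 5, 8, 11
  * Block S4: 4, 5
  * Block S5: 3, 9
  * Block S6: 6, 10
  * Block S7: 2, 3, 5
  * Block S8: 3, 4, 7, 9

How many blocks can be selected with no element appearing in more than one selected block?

3

S3, S5, S6 are pairwise disjoint (S3={5,8,11}; S5={3,9}; S6={6,10}).
Every remaining block overlaps one of these, and no 4 of the listed blocks are pairwise disjoint, so 3 is the maximum.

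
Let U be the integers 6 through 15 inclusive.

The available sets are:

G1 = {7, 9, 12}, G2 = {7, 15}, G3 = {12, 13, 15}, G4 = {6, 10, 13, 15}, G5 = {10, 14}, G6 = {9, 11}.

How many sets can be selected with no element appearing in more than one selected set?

3

G2, G5, G6 are pairwise disjoint (G2={7,15}; G5={10,14}; G6={9,11}).
Every remaining set overlaps one of these, and no 4 of the listed sets are pairwise disjoint, so 3 is the maximum.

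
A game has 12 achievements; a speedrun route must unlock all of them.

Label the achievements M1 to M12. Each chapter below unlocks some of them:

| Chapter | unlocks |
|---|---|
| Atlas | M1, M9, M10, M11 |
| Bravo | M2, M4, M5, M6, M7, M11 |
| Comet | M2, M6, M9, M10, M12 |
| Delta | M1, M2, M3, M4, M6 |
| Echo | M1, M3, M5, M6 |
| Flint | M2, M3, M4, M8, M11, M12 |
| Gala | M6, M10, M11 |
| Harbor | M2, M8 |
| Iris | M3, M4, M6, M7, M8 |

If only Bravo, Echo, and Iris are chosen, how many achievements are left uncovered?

Union of Bravo, Echo, Iris = {M1, M2, M3, M4, M5, M6, M7, M8, M11}.
Not covered: M9, M10, M12 — 3 achievements.

3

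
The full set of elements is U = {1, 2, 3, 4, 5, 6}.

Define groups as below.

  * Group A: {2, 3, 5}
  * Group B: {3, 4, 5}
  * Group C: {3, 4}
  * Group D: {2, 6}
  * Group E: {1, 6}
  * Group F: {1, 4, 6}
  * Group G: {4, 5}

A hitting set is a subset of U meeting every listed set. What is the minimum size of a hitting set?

H = {4, 5, 6} meets every group (each contains at least one member of H), and |H| = 3.
No choice of 2 elements meets every group, so 3 is the minimum.

3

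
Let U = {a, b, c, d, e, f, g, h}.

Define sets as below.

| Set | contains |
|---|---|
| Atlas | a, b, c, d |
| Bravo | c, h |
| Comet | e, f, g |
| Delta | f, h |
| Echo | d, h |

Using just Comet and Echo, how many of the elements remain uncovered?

Union of Comet, Echo = {d, e, f, g, h}.
Not covered: a, b, c — 3 elements.

3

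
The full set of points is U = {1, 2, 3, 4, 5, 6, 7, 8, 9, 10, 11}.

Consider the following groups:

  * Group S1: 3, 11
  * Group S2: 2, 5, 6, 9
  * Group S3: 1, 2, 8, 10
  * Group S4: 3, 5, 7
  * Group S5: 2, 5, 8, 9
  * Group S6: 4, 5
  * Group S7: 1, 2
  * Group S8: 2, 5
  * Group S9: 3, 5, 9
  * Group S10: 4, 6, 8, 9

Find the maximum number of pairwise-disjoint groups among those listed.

S1, S3, S6 are pairwise disjoint (S1={3,11}; S3={1,2,8,10}; S6={4,5}).
Every remaining group overlaps one of these, and no 4 of the listed groups are pairwise disjoint, so 3 is the maximum.

3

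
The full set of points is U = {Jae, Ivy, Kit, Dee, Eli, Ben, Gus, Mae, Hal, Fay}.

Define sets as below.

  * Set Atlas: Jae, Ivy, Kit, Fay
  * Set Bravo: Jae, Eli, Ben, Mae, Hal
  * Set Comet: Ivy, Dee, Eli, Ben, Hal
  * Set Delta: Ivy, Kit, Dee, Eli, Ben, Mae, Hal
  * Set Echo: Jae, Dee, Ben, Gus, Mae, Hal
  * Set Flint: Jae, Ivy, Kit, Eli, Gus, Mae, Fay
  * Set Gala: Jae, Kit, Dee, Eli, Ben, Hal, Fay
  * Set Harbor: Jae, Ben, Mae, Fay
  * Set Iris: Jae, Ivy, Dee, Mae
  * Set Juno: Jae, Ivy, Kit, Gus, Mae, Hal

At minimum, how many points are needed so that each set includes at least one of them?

Take H = {Jae, Ivy}. Each listed set contains at least one of these, so H is a hitting set of size 2.
No single point lies in every set, so at least 2 are needed and 2 is optimal.

2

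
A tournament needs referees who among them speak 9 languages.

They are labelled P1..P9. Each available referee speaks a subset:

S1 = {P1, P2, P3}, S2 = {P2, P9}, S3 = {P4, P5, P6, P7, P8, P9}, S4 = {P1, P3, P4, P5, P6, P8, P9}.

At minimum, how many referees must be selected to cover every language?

S1 and S3 together: S1 ∪ S3 = {P1, P2, P3, P4, P5, P6, P7, P8, P9} — every language is covered.
No single referee has all 9 languages (the largest, S4, has 7), so 2 is optimal.

2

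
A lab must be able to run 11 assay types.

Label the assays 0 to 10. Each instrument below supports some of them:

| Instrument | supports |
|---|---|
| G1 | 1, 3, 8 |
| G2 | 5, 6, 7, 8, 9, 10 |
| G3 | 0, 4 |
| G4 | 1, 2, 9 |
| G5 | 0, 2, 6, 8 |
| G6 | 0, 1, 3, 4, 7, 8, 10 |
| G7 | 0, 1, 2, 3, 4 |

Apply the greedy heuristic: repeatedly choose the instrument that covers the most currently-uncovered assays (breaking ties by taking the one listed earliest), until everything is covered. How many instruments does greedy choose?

Greedy: pick G6 (covers 7 new) → pick G2 (covers 3 new) → pick G4 (covers 1 new). Total picks: 3.
(The true minimum cover uses only 2 instruments, so greedy is not optimal here.)

3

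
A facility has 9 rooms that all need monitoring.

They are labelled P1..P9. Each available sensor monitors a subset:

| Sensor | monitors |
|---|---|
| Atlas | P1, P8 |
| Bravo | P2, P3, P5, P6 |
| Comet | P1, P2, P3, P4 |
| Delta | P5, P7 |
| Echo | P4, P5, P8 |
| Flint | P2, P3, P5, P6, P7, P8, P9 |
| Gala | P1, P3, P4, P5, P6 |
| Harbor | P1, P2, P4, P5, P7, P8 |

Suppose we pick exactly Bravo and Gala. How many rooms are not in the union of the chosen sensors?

3

Union of Bravo, Gala = {P1, P2, P3, P4, P5, P6}.
Not covered: P7, P8, P9 — 3 rooms.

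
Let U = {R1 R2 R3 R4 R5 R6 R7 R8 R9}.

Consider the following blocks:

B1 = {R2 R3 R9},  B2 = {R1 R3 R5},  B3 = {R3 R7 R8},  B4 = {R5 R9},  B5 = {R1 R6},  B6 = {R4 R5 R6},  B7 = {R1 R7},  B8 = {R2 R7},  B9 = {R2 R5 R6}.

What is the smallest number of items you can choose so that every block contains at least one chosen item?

H = {R1, R5, R7, R9} meets every block (each contains at least one member of H), and |H| = 4.
No choice of 3 items meets every block, so 4 is the minimum.

4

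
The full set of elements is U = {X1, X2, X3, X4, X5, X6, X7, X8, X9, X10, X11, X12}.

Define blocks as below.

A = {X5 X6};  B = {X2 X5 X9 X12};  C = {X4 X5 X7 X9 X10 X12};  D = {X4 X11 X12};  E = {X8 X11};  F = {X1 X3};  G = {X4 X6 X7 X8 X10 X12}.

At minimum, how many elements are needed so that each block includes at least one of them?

4

Take H = {X3, X5, X10, X11}. Each listed block contains at least one of these, so H is a hitting set of size 4.
No choice of 3 elements meets every block, so 4 is the minimum.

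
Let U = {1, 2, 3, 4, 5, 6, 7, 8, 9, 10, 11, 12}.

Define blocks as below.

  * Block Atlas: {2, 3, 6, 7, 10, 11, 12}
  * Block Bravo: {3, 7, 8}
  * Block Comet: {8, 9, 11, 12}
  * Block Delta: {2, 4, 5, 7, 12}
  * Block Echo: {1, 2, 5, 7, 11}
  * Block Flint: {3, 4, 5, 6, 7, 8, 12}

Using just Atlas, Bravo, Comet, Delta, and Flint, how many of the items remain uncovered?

1

Union of Atlas, Bravo, Comet, Delta, Flint = {2, 3, 4, 5, 6, 7, 8, 9, 10, 11, 12}.
Not covered: 1 — 1 item.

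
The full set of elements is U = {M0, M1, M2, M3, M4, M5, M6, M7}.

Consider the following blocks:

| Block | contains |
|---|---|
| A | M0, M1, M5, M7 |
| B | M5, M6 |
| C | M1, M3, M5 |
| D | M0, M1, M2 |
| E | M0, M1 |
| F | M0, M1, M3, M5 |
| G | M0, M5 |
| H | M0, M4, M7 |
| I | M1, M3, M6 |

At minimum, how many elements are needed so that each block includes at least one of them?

T = {M0, M3, M5} meets every block (each contains at least one member of T), and |T| = 3.
No choice of 2 elements meets every block, so 3 is the minimum.

3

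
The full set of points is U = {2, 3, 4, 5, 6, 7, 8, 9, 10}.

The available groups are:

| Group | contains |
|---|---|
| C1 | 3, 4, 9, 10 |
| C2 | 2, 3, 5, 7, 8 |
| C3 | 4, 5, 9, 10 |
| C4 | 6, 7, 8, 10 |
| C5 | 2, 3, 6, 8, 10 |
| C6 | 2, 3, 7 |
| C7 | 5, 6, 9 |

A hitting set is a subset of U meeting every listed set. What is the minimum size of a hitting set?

3

H = {2, 8, 9} meets every group (each contains at least one member of H), and |H| = 3.
No choice of 2 points meets every group, so 3 is the minimum.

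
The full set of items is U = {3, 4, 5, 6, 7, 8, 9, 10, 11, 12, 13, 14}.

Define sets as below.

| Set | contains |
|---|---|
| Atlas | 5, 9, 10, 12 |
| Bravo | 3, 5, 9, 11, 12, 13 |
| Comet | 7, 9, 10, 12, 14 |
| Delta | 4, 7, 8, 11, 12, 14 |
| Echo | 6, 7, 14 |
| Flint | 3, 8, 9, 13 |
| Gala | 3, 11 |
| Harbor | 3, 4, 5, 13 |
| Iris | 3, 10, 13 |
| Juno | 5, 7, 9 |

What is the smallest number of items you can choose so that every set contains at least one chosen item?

3

Take H = {3, 7, 12}. Each listed set contains at least one of these, so H is a hitting set of size 3.
The sets Atlas, Echo, Gala are pairwise disjoint, so any hitting set needs a separate item for each — at least 3. Hence 3 is optimal.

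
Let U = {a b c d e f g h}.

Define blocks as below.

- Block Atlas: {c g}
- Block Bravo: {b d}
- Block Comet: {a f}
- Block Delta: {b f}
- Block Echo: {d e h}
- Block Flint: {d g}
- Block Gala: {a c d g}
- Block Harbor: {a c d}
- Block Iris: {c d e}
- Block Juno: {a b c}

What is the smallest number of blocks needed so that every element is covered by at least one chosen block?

Take {Delta, Echo, Gala}. Their union is {a, b, c, d, e, f, g, h}, which is all 8 elements.
Only Echo contains h, so Echo is forced; the remaining 5 elements need at least 2 more blocks (each remaining block adds at most 3) — so at least 3 blocks are needed, and 3 is optimal.

3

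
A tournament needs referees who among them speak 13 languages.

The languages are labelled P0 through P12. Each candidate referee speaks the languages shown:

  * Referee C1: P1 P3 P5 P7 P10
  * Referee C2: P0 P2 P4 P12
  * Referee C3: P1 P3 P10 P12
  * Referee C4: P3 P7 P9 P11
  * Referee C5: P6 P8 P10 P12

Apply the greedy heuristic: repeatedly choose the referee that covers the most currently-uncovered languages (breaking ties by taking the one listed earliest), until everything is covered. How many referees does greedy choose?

4

Greedy: pick C1 (covers 5 new) → pick C2 (covers 4 new) → pick C4 (covers 2 new) → pick C5 (covers 2 new). Total picks: 4.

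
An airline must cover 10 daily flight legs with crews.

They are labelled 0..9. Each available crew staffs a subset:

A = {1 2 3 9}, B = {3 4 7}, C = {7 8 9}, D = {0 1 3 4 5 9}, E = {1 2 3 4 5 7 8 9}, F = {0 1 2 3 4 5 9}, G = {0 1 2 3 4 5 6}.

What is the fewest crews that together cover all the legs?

2

C and G together: C ∪ G = {0, 1, 2, 3, 4, 5, 6, 7, 8, 9} — every leg is covered.
No single crew has all 10 legs (the largest, E, has 8), so 2 is optimal.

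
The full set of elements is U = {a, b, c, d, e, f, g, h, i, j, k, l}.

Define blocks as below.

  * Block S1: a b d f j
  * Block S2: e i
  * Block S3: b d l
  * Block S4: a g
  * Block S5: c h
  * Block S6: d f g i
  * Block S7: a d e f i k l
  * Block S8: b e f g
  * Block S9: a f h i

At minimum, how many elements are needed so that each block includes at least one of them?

4

Take T = {d, g, h, i}. Each listed block contains at least one of these, so T is a hitting set of size 4.
The blocks S2, S3, S4, S5 are pairwise disjoint, so any hitting set needs a separate element for each — at least 4. Hence 4 is optimal.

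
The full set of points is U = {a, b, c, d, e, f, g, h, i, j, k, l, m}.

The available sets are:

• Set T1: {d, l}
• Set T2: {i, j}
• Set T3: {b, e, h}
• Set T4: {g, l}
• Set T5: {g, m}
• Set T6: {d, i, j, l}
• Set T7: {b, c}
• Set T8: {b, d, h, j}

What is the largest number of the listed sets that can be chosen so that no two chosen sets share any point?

T1, T2, T5, T7 are pairwise disjoint (T1={d,l}; T2={i,j}; T5={g,m}; T7={b,c}).
Every remaining set overlaps one of these, and no 5 of the listed sets are pairwise disjoint, so 4 is the maximum.

4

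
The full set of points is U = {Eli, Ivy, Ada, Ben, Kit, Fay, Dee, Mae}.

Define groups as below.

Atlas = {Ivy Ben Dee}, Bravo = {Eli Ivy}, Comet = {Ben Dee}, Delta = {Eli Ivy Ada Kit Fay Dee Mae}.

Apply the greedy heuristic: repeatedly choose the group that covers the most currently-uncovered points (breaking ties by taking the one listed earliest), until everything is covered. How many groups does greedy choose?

2

Greedy: pick Delta (covers 7 new) → pick Atlas (covers 1 new). Total picks: 2.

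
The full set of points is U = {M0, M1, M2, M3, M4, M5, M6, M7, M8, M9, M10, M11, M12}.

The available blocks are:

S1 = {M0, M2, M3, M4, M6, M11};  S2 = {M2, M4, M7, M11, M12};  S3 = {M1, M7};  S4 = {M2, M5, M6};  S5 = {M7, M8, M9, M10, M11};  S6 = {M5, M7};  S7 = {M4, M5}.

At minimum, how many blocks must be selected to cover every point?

5

Take {S1, S2, S3, S5, S6}. Their union is {M0, M1, M2, M3, M4, M5, M6, M7, M8, M9, M10, M11, M12}, which is all 13 points.
No 4 of the 7 blocks cover everything (all 35 combinations miss at least one point), so 5 is optimal.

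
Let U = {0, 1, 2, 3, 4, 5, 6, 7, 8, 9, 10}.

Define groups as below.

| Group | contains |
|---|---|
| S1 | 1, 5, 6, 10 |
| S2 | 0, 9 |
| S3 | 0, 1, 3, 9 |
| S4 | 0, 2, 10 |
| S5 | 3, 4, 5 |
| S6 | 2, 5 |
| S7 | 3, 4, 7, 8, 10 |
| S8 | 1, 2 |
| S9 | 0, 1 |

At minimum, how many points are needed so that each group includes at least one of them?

H = {0, 1, 2, 4} meets every group (each contains at least one member of H), and |H| = 4.
No choice of 3 points meets every group, so 4 is the minimum.

4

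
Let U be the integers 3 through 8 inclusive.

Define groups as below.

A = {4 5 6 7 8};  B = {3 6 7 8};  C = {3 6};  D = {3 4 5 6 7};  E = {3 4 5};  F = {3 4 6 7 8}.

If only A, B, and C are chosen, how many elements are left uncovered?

Union of A, B, C = {3, 4, 5, 6, 7, 8} — that's every element, so 0 are uncovered.

0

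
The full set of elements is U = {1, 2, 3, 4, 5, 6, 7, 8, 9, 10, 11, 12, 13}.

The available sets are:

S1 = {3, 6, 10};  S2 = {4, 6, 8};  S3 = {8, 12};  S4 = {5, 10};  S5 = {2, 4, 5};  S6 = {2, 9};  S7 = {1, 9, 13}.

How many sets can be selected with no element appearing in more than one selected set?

S1, S3, S5, S7 are pairwise disjoint (S1={3,6,10}; S3={8,12}; S5={2,4,5}; S7={1,9,13}).
Every remaining set overlaps one of these, and no 5 of the listed sets are pairwise disjoint, so 4 is the maximum.

4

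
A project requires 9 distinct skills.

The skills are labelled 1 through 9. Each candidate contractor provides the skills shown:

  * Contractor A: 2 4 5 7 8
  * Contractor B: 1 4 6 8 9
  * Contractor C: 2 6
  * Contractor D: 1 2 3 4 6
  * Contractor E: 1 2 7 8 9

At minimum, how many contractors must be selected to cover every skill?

3

Take {A, D, E}. Their union is {1, 2, 3, 4, 5, 6, 7, 8, 9}, which is all 9 skills.
Only D contains 3, so D is forced; the remaining 4 skills need at least 2 more contractors (each remaining contractor adds at most 3) — so at least 3 contractors are needed, and 3 is optimal.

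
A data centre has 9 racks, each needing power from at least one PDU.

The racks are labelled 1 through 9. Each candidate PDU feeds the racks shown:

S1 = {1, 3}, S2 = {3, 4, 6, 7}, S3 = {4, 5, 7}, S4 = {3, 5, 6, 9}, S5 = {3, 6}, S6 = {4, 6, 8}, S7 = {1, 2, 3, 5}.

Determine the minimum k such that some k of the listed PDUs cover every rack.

S2 and S4 and S6 and S7 together: S2 ∪ S4 ∪ S6 ∪ S7 = {1, 2, 3, 4, 5, 6, 7, 8, 9} — every rack is covered.
Only S4 contains 9, so S4 is forced; the remaining 5 racks need at least 3 more PDUs (each remaining PDU adds at most 2) — so at least 4 PDUs are needed, and 4 is optimal.

4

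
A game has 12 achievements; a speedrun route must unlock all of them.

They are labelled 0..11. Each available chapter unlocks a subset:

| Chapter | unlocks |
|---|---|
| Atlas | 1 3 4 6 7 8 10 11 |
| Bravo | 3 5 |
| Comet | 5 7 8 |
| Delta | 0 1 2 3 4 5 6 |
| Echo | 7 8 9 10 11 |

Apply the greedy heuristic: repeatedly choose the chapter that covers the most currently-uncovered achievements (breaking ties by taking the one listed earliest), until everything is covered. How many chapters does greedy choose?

3

Greedy: pick Atlas (covers 8 new) → pick Delta (covers 3 new) → pick Echo (covers 1 new). Total picks: 3.
(The true minimum cover uses only 2 chapters, so greedy is not optimal here.)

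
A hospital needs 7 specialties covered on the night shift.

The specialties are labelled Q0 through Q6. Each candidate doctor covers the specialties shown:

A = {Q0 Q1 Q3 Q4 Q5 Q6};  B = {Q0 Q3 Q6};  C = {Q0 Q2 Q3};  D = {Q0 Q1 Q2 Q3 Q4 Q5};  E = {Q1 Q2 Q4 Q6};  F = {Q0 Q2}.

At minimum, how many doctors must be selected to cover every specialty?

B and D together: B ∪ D = {Q0, Q1, Q2, Q3, Q4, Q5, Q6} — every specialty is covered.
No single doctor has all 7 specialties (the largest, A, has 6), so 2 is optimal.

2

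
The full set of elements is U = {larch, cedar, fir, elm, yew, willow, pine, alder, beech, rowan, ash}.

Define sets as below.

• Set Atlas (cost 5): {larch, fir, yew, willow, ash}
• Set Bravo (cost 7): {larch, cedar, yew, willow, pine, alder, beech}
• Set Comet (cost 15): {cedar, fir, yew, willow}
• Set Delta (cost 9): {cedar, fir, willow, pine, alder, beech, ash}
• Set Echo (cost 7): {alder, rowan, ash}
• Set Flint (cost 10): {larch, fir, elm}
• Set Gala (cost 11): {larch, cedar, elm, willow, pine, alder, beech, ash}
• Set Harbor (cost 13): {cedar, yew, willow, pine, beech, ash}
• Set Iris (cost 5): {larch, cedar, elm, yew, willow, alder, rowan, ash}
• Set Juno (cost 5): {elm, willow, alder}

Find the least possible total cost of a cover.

14

Delta, Iris together cover every element (Delta ∪ Iris = {larch, cedar, fir, elm, yew, willow, pine, alder, beech, rowan, ash}); total cost 9 + 5 = 14.
No covering selection has total cost below 14.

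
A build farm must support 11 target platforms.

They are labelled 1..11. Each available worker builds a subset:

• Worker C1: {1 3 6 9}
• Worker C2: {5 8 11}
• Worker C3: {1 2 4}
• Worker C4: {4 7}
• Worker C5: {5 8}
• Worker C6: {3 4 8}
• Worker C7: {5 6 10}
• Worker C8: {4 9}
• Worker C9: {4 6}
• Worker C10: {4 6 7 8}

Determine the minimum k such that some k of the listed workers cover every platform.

5

Take {C1, C2, C3, C7, C10}. Their union is {1, 2, 3, 4, 5, 6, 7, 8, 9, 10, 11}, which is all 11 platforms.
No 4 of the 10 workers cover everything (all 210 combinations miss at least one platform), so 5 is optimal.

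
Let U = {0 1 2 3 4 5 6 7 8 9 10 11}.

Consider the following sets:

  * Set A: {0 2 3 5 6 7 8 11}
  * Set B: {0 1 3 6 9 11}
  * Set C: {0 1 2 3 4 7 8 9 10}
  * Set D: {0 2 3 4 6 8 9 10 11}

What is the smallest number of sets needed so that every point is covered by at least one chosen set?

2

Take {A, C}. Their union is {0, 1, 2, 3, 4, 5, 6, 7, 8, 9, 10, 11}, which is all 12 points.
No single set has all 12 points (the largest, C, has 9), so 2 is optimal.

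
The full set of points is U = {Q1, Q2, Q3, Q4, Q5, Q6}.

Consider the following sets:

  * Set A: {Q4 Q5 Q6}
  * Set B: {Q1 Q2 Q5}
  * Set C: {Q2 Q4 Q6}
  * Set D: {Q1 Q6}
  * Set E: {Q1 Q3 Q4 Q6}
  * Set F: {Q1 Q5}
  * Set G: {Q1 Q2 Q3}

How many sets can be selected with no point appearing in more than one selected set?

A, G are pairwise disjoint (A={Q4,Q5,Q6}; G={Q1,Q2,Q3}).
Every remaining set overlaps one of these, and no 3 of the listed sets are pairwise disjoint, so 2 is the maximum.

2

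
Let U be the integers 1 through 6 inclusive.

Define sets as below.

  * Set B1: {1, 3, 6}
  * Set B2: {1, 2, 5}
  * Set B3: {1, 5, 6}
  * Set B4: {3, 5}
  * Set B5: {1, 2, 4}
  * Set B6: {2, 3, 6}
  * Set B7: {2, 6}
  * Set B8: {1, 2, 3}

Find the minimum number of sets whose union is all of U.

3

B3, B5, and B6 cover everything between them: the union {1, 2, 3, 4, 5, 6} is all of U.
Only B5 contains 4, so B5 is forced; the remaining 3 points need at least 2 more sets (each remaining set adds at most 2) — so at least 3 sets are needed, and 3 is optimal.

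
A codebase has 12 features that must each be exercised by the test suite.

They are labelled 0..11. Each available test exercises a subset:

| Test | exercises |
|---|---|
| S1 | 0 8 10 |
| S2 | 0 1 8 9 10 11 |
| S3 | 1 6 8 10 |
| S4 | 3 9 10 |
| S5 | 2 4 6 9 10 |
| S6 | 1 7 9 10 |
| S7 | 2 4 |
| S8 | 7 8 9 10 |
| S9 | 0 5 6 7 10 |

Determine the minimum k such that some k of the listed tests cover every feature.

4

S2 and S4 and S5 and S9 together: S2 ∪ S4 ∪ S5 ∪ S9 = {0, 1, 2, 3, 4, 5, 6, 7, 8, 9, 10, 11} — every feature is covered.
Only S4 contains 3, so S4 is forced; the remaining 9 features need at least 3 more tests (each remaining test adds at most 4) — so at least 4 tests are needed, and 4 is optimal.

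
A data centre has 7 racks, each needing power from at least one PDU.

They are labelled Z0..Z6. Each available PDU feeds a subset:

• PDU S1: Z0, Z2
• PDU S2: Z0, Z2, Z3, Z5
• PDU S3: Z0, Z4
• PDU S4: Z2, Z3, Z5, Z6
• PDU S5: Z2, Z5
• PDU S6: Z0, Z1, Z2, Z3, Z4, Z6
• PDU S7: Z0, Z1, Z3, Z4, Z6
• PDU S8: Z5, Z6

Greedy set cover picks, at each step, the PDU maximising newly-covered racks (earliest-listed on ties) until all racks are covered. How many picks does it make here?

Greedy: pick S6 (covers 6 new) → pick S2 (covers 1 new). Total picks: 2.

2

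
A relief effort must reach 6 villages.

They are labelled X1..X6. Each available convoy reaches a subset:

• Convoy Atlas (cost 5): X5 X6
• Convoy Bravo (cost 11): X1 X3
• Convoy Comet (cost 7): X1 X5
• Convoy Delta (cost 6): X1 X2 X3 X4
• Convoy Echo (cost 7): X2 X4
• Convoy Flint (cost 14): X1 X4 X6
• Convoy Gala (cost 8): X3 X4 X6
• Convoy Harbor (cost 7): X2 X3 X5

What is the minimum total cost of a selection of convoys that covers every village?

11

Atlas, Delta together cover every village (Atlas ∪ Delta = {X1, X2, X3, X4, X5, X6}); total cost 5 + 6 = 11.
No covering selection has total cost below 11.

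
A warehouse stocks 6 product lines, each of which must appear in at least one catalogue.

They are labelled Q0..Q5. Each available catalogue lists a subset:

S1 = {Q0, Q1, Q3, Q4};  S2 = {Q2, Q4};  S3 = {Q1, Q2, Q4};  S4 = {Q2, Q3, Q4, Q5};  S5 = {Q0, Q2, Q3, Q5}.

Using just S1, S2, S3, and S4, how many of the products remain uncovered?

0

Union of S1, S2, S3, S4 = {Q0, Q1, Q2, Q3, Q4, Q5} — that's every product, so 0 are uncovered.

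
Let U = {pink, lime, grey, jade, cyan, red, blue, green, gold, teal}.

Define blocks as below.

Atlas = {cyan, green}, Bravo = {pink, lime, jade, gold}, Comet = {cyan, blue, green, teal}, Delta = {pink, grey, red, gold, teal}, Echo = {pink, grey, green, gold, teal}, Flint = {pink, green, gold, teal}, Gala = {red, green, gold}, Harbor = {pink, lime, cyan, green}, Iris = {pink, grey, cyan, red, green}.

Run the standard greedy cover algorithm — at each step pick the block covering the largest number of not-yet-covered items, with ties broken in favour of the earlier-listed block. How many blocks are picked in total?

Greedy: pick Delta (covers 5 new) → pick Comet (covers 3 new) → pick Bravo (covers 2 new). Total picks: 3.

3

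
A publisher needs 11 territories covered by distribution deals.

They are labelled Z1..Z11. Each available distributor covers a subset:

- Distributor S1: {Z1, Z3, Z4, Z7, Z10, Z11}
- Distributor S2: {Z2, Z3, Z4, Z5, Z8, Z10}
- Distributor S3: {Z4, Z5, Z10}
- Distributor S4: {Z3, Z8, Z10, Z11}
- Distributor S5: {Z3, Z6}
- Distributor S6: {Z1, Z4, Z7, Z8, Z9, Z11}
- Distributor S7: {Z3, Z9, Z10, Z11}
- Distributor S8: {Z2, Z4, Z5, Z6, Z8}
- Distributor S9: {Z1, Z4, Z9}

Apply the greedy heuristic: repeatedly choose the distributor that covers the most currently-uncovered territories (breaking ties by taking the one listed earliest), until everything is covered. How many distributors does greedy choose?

3

Greedy: pick S1 (covers 6 new) → pick S8 (covers 4 new) → pick S6 (covers 1 new). Total picks: 3.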